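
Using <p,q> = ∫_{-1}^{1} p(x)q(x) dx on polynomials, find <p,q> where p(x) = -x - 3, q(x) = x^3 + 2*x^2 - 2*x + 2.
<p,q> = -226/15

Expand the product: p(x)·q(x) = -x^4 - 5*x^3 - 4*x^2 + 4*x - 6.
∫_{-1}^{1} of each monomial x^k gives [2/(k+1) if k even, 0 if k odd]. Integrating term-by-term (or equivalently evaluating the antiderivative F(x) = -x^5/5 - 5*x^4/4 - 4*x^3/3 + 2*x^2 - 6*x at the endpoints):
  F(1) − F(−1) = -407/60 − (497/60) = -226/15.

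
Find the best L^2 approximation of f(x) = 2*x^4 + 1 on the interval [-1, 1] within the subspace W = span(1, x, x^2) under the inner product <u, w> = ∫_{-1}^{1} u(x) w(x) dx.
g(x) = 12*x^2/7 + 29/35

The best approximation g ∈ W is the orthogonal projection of f onto W. Writing g = a_0 + a_1 x + a_2 x^2, the coefficients solve the normal equations G · a = b where
  G_{ij} = <φ_i, φ_j> and b_i = <f, φ_i>, with φ_0 = 1, φ_1 = x, φ_2 = x^2.
G =
  [2, 0, 2/3]
  [0, 2/3, 0]
  [2/3, 0, 2/5],
b = (14/5, 0, 26/21).
Solving gives a_0 = 29/35, a_1 = 0, a_2 = 12/7, so
  g(x) = 12*x^2/7 + 29/35.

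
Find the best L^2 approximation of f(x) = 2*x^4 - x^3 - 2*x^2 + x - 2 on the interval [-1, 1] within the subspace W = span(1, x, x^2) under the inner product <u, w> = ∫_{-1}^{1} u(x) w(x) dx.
g(x) = -2*x^2/7 + 2*x/5 - 76/35

The best approximation g ∈ W is the orthogonal projection of f onto W. Writing g = a_0 + a_1 x + a_2 x^2, the coefficients solve the normal equations G · a = b where
  G_{ij} = <φ_i, φ_j> and b_i = <f, φ_i>, with φ_0 = 1, φ_1 = x, φ_2 = x^2.
G =
  [2, 0, 2/3]
  [0, 2/3, 0]
  [2/3, 0, 2/5],
b = (-68/15, 4/15, -164/105).
Solving gives a_0 = -76/35, a_1 = 2/5, a_2 = -2/7, so
  g(x) = -2*x^2/7 + 2*x/5 - 76/35.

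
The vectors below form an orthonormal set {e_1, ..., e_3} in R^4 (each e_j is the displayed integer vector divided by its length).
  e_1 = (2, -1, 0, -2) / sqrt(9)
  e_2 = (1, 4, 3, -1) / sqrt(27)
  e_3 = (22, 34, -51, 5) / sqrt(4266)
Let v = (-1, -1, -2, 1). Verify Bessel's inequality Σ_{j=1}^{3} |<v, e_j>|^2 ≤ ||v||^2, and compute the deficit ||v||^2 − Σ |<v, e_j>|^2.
Σ |<v, e_j>|^2 = 1097/158; ||v||^2 = 7; deficit = 9/158

Write each e_j = u_j / sqrt(<u_j, u_j>) where u_j is the displayed integer vector. Then <v, e_j> = <v, u_j> / sqrt(<u_j, u_j>), so |<v, e_j>|^2 = <v, u_j>^2 / <u_j, u_j>.
Coefficients: <v, e_1> = -3/sqrt(9), <v, e_2> = -12/sqrt(27), <v, e_3> = 51/sqrt(4266).
Square and sum: Σ |<v, e_j>|^2 = 1097/158.
Compute ||v||^2 = v·v = 7.
Deficit = 7 − 1097/158 = 9/158 ≥ 0, confirming Bessel's inequality. (The deficit equals ||v − Σ <v,e_j> e_j||^2, the squared distance from v to span{e_j}.)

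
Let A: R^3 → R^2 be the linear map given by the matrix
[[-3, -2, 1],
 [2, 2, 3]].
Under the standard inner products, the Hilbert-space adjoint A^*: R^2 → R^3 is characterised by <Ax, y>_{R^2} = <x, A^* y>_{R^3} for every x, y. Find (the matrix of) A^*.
A^* = A^T =
[[-3, 2],
 [-2, 2],
 [1, 3]]

For real matrices with standard dot products, the defining identity <Ax, y> = <x, A^* y> gives (Ax)^T y = x^T (A^*) y, i.e. x^T A^T y = x^T (A^*) y. Since this holds for all x, y, we must have A^* = A^T. Therefore
A^* =
[[-3, 2],
 [-2, 2],
 [1, 3]].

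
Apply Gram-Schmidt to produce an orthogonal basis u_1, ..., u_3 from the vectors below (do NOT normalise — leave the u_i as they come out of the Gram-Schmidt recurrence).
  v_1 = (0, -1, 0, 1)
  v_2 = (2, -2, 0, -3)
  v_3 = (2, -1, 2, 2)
Orthogonal basis:
  u_1 = (0, -1, 0, 1)
  u_2 = (2, -5/2, 0, -5/2)
  u_3 = (20/11, 8/11, 2, 8/11)

Apply the Gram-Schmidt recurrence
  u_1 = v_1
  u_i = v_i − Σ_{j<i} ((v_i · u_j) / (u_j · u_j)) · u_j.

Step by step this gives:
  u_1 = (0, -1, 0, 1)
  u_2 = (2, -5/2, 0, -5/2)
  u_3 = (20/11, 8/11, 2, 8/11)

Orthogonality check:
  u_2 · u_1 = 0 (should be 0)
  u_3 · u_1 = 0 (should be 0)
  u_3 · u_2 = 0 (should be 0)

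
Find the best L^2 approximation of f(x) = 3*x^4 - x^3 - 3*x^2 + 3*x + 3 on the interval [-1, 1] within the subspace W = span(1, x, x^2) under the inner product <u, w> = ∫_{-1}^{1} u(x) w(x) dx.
g(x) = -3*x^2/7 + 12*x/5 + 96/35

The best approximation g ∈ W is the orthogonal projection of f onto W. Writing g = a_0 + a_1 x + a_2 x^2, the coefficients solve the normal equations G · a = b where
  G_{ij} = <φ_i, φ_j> and b_i = <f, φ_i>, with φ_0 = 1, φ_1 = x, φ_2 = x^2.
G =
  [2, 0, 2/3]
  [0, 2/3, 0]
  [2/3, 0, 2/5],
b = (26/5, 8/5, 58/35).
Solving gives a_0 = 96/35, a_1 = 12/5, a_2 = -3/7, so
  g(x) = -3*x^2/7 + 12*x/5 + 96/35.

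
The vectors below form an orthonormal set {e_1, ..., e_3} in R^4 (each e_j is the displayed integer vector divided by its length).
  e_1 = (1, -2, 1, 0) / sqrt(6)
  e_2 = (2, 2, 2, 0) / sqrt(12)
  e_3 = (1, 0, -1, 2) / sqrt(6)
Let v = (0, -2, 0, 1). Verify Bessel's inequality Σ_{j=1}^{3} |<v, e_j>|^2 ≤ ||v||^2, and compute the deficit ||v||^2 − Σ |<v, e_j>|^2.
Σ |<v, e_j>|^2 = 14/3; ||v||^2 = 5; deficit = 1/3

Write each e_j = u_j / sqrt(<u_j, u_j>) where u_j is the displayed integer vector. Then <v, e_j> = <v, u_j> / sqrt(<u_j, u_j>), so |<v, e_j>|^2 = <v, u_j>^2 / <u_j, u_j>.
Coefficients: <v, e_1> = 4/sqrt(6), <v, e_2> = -4/sqrt(12), <v, e_3> = 2/sqrt(6).
Square and sum: Σ |<v, e_j>|^2 = 14/3.
Compute ||v||^2 = v·v = 5.
Deficit = 5 − 14/3 = 1/3 ≥ 0, confirming Bessel's inequality. (The deficit equals ||v − Σ <v,e_j> e_j||^2, the squared distance from v to span{e_j}.)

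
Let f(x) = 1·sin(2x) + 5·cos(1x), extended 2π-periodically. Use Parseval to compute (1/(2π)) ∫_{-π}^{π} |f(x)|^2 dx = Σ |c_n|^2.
Σ |c_n|^2 = 13

Expand |f|^2 and use orthogonality of {sin(nx), cos(mx)} on [-π, π]:
  ∫_{-π}^{π} sin(nx)^2 dx = π, ∫ cos(mx)^2 dx = π, and cross terms integrate to 0.
So ∫_{-π}^{π} f(x)^2 dx = 1^2 · π + 5^2 · π = (1 + 25)π.
Divide by 2π: (1 + 25)/2 = 13.
By Parseval, this equals Σ |c_n|^2.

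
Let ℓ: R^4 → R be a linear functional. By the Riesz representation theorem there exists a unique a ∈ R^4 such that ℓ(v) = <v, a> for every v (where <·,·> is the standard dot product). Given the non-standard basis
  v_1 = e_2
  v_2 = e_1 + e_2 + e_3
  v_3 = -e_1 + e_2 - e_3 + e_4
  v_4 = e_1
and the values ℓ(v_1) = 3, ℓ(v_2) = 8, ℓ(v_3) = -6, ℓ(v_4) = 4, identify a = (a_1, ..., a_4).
a = (4, 3, 1, -4)

Write a = (a_1, ..., a_4) in the standard basis. For each basis vector v_i, ℓ(v_i) = <v_i, a> is a linear equation in the a_j's. Collect the n equations into a matrix system V a = ℓ, where row i of V is v_i (expressed in the standard basis). Since V is invertible (lower-triangular with 1s on the diagonal, up to permutation), solve by back-substitution:
  V =
[[0, 1, 0, 0],
 [1, 1, 1, 0],
 [-1, 1, -1, 1],
 [1, 0, 0, 0]]
  V a = (3, 8, -6, 4)
Solving gives a = (4, 3, 1, -4).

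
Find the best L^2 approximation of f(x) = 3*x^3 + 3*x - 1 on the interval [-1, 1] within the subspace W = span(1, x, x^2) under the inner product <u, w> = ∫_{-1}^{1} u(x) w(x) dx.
g(x) = 24*x/5 - 1

The best approximation g ∈ W is the orthogonal projection of f onto W. Writing g = a_0 + a_1 x + a_2 x^2, the coefficients solve the normal equations G · a = b where
  G_{ij} = <φ_i, φ_j> and b_i = <f, φ_i>, with φ_0 = 1, φ_1 = x, φ_2 = x^2.
G =
  [2, 0, 2/3]
  [0, 2/3, 0]
  [2/3, 0, 2/5],
b = (-2, 16/5, -2/3).
Solving gives a_0 = -1, a_1 = 24/5, a_2 = 0, so
  g(x) = 24*x/5 - 1.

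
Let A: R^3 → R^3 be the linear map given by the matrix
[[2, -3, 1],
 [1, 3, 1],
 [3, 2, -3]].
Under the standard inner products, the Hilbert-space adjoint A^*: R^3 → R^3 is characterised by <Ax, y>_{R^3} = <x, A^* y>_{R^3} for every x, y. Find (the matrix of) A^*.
A^* = A^T =
[[2, 1, 3],
 [-3, 3, 2],
 [1, 1, -3]]

For real matrices with standard dot products, the defining identity <Ax, y> = <x, A^* y> gives (Ax)^T y = x^T (A^*) y, i.e. x^T A^T y = x^T (A^*) y. Since this holds for all x, y, we must have A^* = A^T. Therefore
A^* =
[[2, 1, 3],
 [-3, 3, 2],
 [1, 1, -3]].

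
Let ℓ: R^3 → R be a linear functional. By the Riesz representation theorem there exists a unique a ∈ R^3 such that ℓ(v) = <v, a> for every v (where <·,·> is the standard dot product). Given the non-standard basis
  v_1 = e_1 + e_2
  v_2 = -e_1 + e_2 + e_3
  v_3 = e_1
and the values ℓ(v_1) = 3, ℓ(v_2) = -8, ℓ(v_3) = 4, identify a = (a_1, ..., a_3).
a = (4, -1, -3)

Write a = (a_1, ..., a_3) in the standard basis. For each basis vector v_i, ℓ(v_i) = <v_i, a> is a linear equation in the a_j's. Collect the n equations into a matrix system V a = ℓ, where row i of V is v_i (expressed in the standard basis). Since V is invertible (lower-triangular with 1s on the diagonal, up to permutation), solve by back-substitution:
  V =
[[1, 1, 0],
 [-1, 1, 1],
 [1, 0, 0]]
  V a = (3, -8, 4)
Solving gives a = (4, -1, -3).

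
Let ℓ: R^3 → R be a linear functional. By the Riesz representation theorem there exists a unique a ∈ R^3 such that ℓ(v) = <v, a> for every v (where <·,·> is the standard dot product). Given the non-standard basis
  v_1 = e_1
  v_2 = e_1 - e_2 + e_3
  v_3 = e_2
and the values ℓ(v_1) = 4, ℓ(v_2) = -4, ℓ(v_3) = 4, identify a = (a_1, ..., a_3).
a = (4, 4, -4)

Write a = (a_1, ..., a_3) in the standard basis. For each basis vector v_i, ℓ(v_i) = <v_i, a> is a linear equation in the a_j's. Collect the n equations into a matrix system V a = ℓ, where row i of V is v_i (expressed in the standard basis). Since V is invertible (lower-triangular with 1s on the diagonal, up to permutation), solve by back-substitution:
  V =
[[1, 0, 0],
 [1, -1, 1],
 [0, 1, 0]]
  V a = (4, -4, 4)
Solving gives a = (4, 4, -4).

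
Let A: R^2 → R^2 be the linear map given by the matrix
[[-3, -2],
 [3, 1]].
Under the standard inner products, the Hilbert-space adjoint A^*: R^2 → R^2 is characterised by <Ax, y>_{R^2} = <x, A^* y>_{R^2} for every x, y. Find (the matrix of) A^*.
A^* = A^T =
[[-3, 3],
 [-2, 1]]

For real matrices with standard dot products, the defining identity <Ax, y> = <x, A^* y> gives (Ax)^T y = x^T (A^*) y, i.e. x^T A^T y = x^T (A^*) y. Since this holds for all x, y, we must have A^* = A^T. Therefore
A^* =
[[-3, 3],
 [-2, 1]].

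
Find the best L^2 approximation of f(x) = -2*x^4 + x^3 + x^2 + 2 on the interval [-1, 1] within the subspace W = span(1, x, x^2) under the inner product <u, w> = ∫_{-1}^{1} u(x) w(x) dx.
g(x) = -5*x^2/7 + 3*x/5 + 76/35

The best approximation g ∈ W is the orthogonal projection of f onto W. Writing g = a_0 + a_1 x + a_2 x^2, the coefficients solve the normal equations G · a = b where
  G_{ij} = <φ_i, φ_j> and b_i = <f, φ_i>, with φ_0 = 1, φ_1 = x, φ_2 = x^2.
G =
  [2, 0, 2/3]
  [0, 2/3, 0]
  [2/3, 0, 2/5],
b = (58/15, 2/5, 122/105).
Solving gives a_0 = 76/35, a_1 = 3/5, a_2 = -5/7, so
  g(x) = -5*x^2/7 + 3*x/5 + 76/35.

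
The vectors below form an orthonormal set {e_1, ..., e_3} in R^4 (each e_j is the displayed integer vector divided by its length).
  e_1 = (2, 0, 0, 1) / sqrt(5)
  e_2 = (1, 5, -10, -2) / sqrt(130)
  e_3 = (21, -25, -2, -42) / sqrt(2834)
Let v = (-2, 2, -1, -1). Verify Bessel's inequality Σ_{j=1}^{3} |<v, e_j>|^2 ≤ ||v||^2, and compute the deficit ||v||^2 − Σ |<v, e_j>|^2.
Σ |<v, e_j>|^2 = 969/109; ||v||^2 = 10; deficit = 121/109

Write each e_j = u_j / sqrt(<u_j, u_j>) where u_j is the displayed integer vector. Then <v, e_j> = <v, u_j> / sqrt(<u_j, u_j>), so |<v, e_j>|^2 = <v, u_j>^2 / <u_j, u_j>.
Coefficients: <v, e_1> = -5/sqrt(5), <v, e_2> = 20/sqrt(130), <v, e_3> = -48/sqrt(2834).
Square and sum: Σ |<v, e_j>|^2 = 969/109.
Compute ||v||^2 = v·v = 10.
Deficit = 10 − 969/109 = 121/109 ≥ 0, confirming Bessel's inequality. (The deficit equals ||v − Σ <v,e_j> e_j||^2, the squared distance from v to span{e_j}.)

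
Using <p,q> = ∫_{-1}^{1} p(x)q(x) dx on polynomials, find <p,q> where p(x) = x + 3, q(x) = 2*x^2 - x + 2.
<p,q> = 46/3

Expand the product: p(x)·q(x) = 2*x^3 + 5*x^2 - x + 6.
∫_{-1}^{1} of each monomial x^k gives [2/(k+1) if k even, 0 if k odd]. Integrating term-by-term (or equivalently evaluating the antiderivative F(x) = x^4/2 + 5*x^3/3 - x^2/2 + 6*x at the endpoints):
  F(1) − F(−1) = 23/3 − (-23/3) = 46/3.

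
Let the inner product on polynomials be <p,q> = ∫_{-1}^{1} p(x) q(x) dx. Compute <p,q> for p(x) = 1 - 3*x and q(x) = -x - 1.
<p,q> = 0

Expand the product: p(x)·q(x) = 3*x^2 + 2*x - 1.
∫_{-1}^{1} of each monomial x^k gives [2/(k+1) if k even, 0 if k odd]. Integrating term-by-term (or equivalently evaluating the antiderivative F(x) = x^3 + x^2 - x at the endpoints):
  F(1) − F(−1) = 1 − (1) = 0.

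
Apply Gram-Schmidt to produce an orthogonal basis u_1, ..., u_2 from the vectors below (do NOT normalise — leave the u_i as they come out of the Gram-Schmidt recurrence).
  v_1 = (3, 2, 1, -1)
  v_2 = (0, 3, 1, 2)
Orthogonal basis:
  u_1 = (3, 2, 1, -1)
  u_2 = (-1, 7/3, 2/3, 7/3)

Apply the Gram-Schmidt recurrence
  u_1 = v_1
  u_i = v_i − Σ_{j<i} ((v_i · u_j) / (u_j · u_j)) · u_j.

Step by step this gives:
  u_1 = (3, 2, 1, -1)
  u_2 = (-1, 7/3, 2/3, 7/3)

Orthogonality check:
  u_2 · u_1 = 0 (should be 0)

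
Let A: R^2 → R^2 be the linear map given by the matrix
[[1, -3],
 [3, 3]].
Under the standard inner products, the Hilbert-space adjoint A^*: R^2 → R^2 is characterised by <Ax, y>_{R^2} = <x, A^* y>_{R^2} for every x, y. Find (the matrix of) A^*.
A^* = A^T =
[[1, 3],
 [-3, 3]]

For real matrices with standard dot products, the defining identity <Ax, y> = <x, A^* y> gives (Ax)^T y = x^T (A^*) y, i.e. x^T A^T y = x^T (A^*) y. Since this holds for all x, y, we must have A^* = A^T. Therefore
A^* =
[[1, 3],
 [-3, 3]].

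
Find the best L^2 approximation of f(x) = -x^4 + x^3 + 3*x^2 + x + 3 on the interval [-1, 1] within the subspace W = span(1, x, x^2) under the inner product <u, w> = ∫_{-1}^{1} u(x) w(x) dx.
g(x) = 15*x^2/7 + 8*x/5 + 108/35

The best approximation g ∈ W is the orthogonal projection of f onto W. Writing g = a_0 + a_1 x + a_2 x^2, the coefficients solve the normal equations G · a = b where
  G_{ij} = <φ_i, φ_j> and b_i = <f, φ_i>, with φ_0 = 1, φ_1 = x, φ_2 = x^2.
G =
  [2, 0, 2/3]
  [0, 2/3, 0]
  [2/3, 0, 2/5],
b = (38/5, 16/15, 102/35).
Solving gives a_0 = 108/35, a_1 = 8/5, a_2 = 15/7, so
  g(x) = 15*x^2/7 + 8*x/5 + 108/35.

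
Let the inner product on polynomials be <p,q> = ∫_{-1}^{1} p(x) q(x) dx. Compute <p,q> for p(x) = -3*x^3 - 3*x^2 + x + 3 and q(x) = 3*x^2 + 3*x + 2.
<p,q> = 44/5

Expand the product: p(x)·q(x) = -9*x^5 - 18*x^4 - 12*x^3 + 6*x^2 + 11*x + 6.
∫_{-1}^{1} of each monomial x^k gives [2/(k+1) if k even, 0 if k odd]. Integrating term-by-term (or equivalently evaluating the antiderivative F(x) = -3*x^6/2 - 18*x^5/5 - 3*x^4 + 2*x^3 + 11*x^2/2 + 6*x at the endpoints):
  F(1) − F(−1) = 27/5 − (-17/5) = 44/5.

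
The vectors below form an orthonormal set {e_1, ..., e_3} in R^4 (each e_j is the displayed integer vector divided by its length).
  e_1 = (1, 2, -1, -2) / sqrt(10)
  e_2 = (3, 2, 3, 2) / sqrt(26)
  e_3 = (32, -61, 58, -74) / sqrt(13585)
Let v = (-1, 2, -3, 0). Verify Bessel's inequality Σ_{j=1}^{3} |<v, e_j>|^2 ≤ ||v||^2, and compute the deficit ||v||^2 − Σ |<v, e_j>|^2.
Σ |<v, e_j>|^2 = 2922/209; ||v||^2 = 14; deficit = 4/209

Write each e_j = u_j / sqrt(<u_j, u_j>) where u_j is the displayed integer vector. Then <v, e_j> = <v, u_j> / sqrt(<u_j, u_j>), so |<v, e_j>|^2 = <v, u_j>^2 / <u_j, u_j>.
Coefficients: <v, e_1> = 6/sqrt(10), <v, e_2> = -8/sqrt(26), <v, e_3> = -328/sqrt(13585).
Square and sum: Σ |<v, e_j>|^2 = 2922/209.
Compute ||v||^2 = v·v = 14.
Deficit = 14 − 2922/209 = 4/209 ≥ 0, confirming Bessel's inequality. (The deficit equals ||v − Σ <v,e_j> e_j||^2, the squared distance from v to span{e_j}.)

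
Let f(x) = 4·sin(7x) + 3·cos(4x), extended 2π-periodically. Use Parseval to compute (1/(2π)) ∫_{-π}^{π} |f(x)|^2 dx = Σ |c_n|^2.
Σ |c_n|^2 = 25/2

Expand |f|^2 and use orthogonality of {sin(nx), cos(mx)} on [-π, π]:
  ∫_{-π}^{π} sin(nx)^2 dx = π, ∫ cos(mx)^2 dx = π, and cross terms integrate to 0.
So ∫_{-π}^{π} f(x)^2 dx = 4^2 · π + 3^2 · π = (16 + 9)π.
Divide by 2π: (16 + 9)/2 = 25/2.
By Parseval, this equals Σ |c_n|^2.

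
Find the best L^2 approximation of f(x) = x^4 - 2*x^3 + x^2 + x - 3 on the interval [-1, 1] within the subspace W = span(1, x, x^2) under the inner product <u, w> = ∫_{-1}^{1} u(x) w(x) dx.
g(x) = 13*x^2/7 - x/5 - 108/35

The best approximation g ∈ W is the orthogonal projection of f onto W. Writing g = a_0 + a_1 x + a_2 x^2, the coefficients solve the normal equations G · a = b where
  G_{ij} = <φ_i, φ_j> and b_i = <f, φ_i>, with φ_0 = 1, φ_1 = x, φ_2 = x^2.
G =
  [2, 0, 2/3]
  [0, 2/3, 0]
  [2/3, 0, 2/5],
b = (-74/15, -2/15, -46/35).
Solving gives a_0 = -108/35, a_1 = -1/5, a_2 = 13/7, so
  g(x) = 13*x^2/7 - x/5 - 108/35.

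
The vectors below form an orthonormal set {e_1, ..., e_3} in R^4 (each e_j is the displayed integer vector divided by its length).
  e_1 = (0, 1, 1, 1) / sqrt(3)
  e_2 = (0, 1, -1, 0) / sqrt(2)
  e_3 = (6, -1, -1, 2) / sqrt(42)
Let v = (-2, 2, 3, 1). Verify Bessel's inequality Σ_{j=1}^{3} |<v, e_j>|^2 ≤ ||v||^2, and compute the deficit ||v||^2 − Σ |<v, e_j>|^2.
Σ |<v, e_j>|^2 = 125/7; ||v||^2 = 18; deficit = 1/7

Write each e_j = u_j / sqrt(<u_j, u_j>) where u_j is the displayed integer vector. Then <v, e_j> = <v, u_j> / sqrt(<u_j, u_j>), so |<v, e_j>|^2 = <v, u_j>^2 / <u_j, u_j>.
Coefficients: <v, e_1> = 6/sqrt(3), <v, e_2> = -1/sqrt(2), <v, e_3> = -15/sqrt(42).
Square and sum: Σ |<v, e_j>|^2 = 125/7.
Compute ||v||^2 = v·v = 18.
Deficit = 18 − 125/7 = 1/7 ≥ 0, confirming Bessel's inequality. (The deficit equals ||v − Σ <v,e_j> e_j||^2, the squared distance from v to span{e_j}.)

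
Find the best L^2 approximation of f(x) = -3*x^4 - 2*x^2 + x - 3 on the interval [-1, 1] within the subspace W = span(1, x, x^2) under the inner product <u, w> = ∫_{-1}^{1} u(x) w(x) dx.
g(x) = -32*x^2/7 + x - 96/35

The best approximation g ∈ W is the orthogonal projection of f onto W. Writing g = a_0 + a_1 x + a_2 x^2, the coefficients solve the normal equations G · a = b where
  G_{ij} = <φ_i, φ_j> and b_i = <f, φ_i>, with φ_0 = 1, φ_1 = x, φ_2 = x^2.
G =
  [2, 0, 2/3]
  [0, 2/3, 0]
  [2/3, 0, 2/5],
b = (-128/15, 2/3, -128/35).
Solving gives a_0 = -96/35, a_1 = 1, a_2 = -32/7, so
  g(x) = -32*x^2/7 + x - 96/35.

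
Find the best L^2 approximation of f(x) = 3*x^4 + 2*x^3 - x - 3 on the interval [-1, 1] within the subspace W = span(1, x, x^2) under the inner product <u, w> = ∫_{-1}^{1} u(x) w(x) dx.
g(x) = 18*x^2/7 + x/5 - 114/35

The best approximation g ∈ W is the orthogonal projection of f onto W. Writing g = a_0 + a_1 x + a_2 x^2, the coefficients solve the normal equations G · a = b where
  G_{ij} = <φ_i, φ_j> and b_i = <f, φ_i>, with φ_0 = 1, φ_1 = x, φ_2 = x^2.
G =
  [2, 0, 2/3]
  [0, 2/3, 0]
  [2/3, 0, 2/5],
b = (-24/5, 2/15, -8/7).
Solving gives a_0 = -114/35, a_1 = 1/5, a_2 = 18/7, so
  g(x) = 18*x^2/7 + x/5 - 114/35.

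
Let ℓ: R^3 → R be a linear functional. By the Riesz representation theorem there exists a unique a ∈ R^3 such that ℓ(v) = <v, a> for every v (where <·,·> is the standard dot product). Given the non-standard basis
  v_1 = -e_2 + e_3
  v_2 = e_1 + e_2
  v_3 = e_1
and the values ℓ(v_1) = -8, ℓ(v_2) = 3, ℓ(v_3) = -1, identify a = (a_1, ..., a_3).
a = (-1, 4, -4)

Write a = (a_1, ..., a_3) in the standard basis. For each basis vector v_i, ℓ(v_i) = <v_i, a> is a linear equation in the a_j's. Collect the n equations into a matrix system V a = ℓ, where row i of V is v_i (expressed in the standard basis). Since V is invertible (lower-triangular with 1s on the diagonal, up to permutation), solve by back-substitution:
  V =
[[0, -1, 1],
 [1, 1, 0],
 [1, 0, 0]]
  V a = (-8, 3, -1)
Solving gives a = (-1, 4, -4).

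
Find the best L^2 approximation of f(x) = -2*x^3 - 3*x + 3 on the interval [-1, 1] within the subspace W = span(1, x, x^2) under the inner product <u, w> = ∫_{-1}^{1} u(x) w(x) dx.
g(x) = 3 - 21*x/5

The best approximation g ∈ W is the orthogonal projection of f onto W. Writing g = a_0 + a_1 x + a_2 x^2, the coefficients solve the normal equations G · a = b where
  G_{ij} = <φ_i, φ_j> and b_i = <f, φ_i>, with φ_0 = 1, φ_1 = x, φ_2 = x^2.
G =
  [2, 0, 2/3]
  [0, 2/3, 0]
  [2/3, 0, 2/5],
b = (6, -14/5, 2).
Solving gives a_0 = 3, a_1 = -21/5, a_2 = 0, so
  g(x) = 3 - 21*x/5.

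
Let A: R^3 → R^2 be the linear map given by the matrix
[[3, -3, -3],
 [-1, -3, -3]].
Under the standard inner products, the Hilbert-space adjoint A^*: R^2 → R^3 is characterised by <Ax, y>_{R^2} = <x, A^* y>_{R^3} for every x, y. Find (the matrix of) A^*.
A^* = A^T =
[[3, -1],
 [-3, -3],
 [-3, -3]]

For real matrices with standard dot products, the defining identity <Ax, y> = <x, A^* y> gives (Ax)^T y = x^T (A^*) y, i.e. x^T A^T y = x^T (A^*) y. Since this holds for all x, y, we must have A^* = A^T. Therefore
A^* =
[[3, -1],
 [-3, -3],
 [-3, -3]].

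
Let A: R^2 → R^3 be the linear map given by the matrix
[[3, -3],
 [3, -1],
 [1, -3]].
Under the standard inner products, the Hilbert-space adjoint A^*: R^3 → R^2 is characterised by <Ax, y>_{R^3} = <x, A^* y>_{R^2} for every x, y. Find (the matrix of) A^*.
A^* = A^T =
[[3, 3, 1],
 [-3, -1, -3]]

For real matrices with standard dot products, the defining identity <Ax, y> = <x, A^* y> gives (Ax)^T y = x^T (A^*) y, i.e. x^T A^T y = x^T (A^*) y. Since this holds for all x, y, we must have A^* = A^T. Therefore
A^* =
[[3, 3, 1],
 [-3, -1, -3]].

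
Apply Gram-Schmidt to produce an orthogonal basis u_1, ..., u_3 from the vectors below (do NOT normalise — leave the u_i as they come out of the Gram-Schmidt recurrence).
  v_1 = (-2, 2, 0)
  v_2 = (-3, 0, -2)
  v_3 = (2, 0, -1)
Orthogonal basis:
  u_1 = (-2, 2, 0)
  u_2 = (-3/2, -3/2, -2)
  u_3 = (14/17, 14/17, -21/17)

Apply the Gram-Schmidt recurrence
  u_1 = v_1
  u_i = v_i − Σ_{j<i} ((v_i · u_j) / (u_j · u_j)) · u_j.

Step by step this gives:
  u_1 = (-2, 2, 0)
  u_2 = (-3/2, -3/2, -2)
  u_3 = (14/17, 14/17, -21/17)

Orthogonality check:
  u_2 · u_1 = 0 (should be 0)
  u_3 · u_1 = 0 (should be 0)
  u_3 · u_2 = 0 (should be 0)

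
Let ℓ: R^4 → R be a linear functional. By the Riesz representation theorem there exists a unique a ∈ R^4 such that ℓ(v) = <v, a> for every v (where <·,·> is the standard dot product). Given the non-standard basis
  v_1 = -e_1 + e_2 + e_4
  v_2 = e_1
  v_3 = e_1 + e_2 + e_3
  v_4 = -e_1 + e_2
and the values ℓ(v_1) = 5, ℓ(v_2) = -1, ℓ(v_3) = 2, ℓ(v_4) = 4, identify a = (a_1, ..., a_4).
a = (-1, 3, 0, 1)

Write a = (a_1, ..., a_4) in the standard basis. For each basis vector v_i, ℓ(v_i) = <v_i, a> is a linear equation in the a_j's. Collect the n equations into a matrix system V a = ℓ, where row i of V is v_i (expressed in the standard basis). Since V is invertible (lower-triangular with 1s on the diagonal, up to permutation), solve by back-substitution:
  V =
[[-1, 1, 0, 1],
 [1, 0, 0, 0],
 [1, 1, 1, 0],
 [-1, 1, 0, 0]]
  V a = (5, -1, 2, 4)
Solving gives a = (-1, 3, 0, 1).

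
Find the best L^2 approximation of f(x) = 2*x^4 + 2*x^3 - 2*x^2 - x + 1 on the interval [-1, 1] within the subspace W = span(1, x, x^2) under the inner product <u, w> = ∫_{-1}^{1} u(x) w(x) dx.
g(x) = -2*x^2/7 + x/5 + 29/35

The best approximation g ∈ W is the orthogonal projection of f onto W. Writing g = a_0 + a_1 x + a_2 x^2, the coefficients solve the normal equations G · a = b where
  G_{ij} = <φ_i, φ_j> and b_i = <f, φ_i>, with φ_0 = 1, φ_1 = x, φ_2 = x^2.
G =
  [2, 0, 2/3]
  [0, 2/3, 0]
  [2/3, 0, 2/5],
b = (22/15, 2/15, 46/105).
Solving gives a_0 = 29/35, a_1 = 1/5, a_2 = -2/7, so
  g(x) = -2*x^2/7 + x/5 + 29/35.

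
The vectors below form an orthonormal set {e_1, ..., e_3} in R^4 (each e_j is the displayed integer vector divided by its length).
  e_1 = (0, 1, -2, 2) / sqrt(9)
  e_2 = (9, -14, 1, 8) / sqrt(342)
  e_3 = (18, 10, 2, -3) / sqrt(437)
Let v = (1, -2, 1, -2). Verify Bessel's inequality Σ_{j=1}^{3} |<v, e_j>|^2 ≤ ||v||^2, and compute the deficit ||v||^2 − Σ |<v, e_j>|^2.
Σ |<v, e_j>|^2 = 198/23; ||v||^2 = 10; deficit = 32/23

Write each e_j = u_j / sqrt(<u_j, u_j>) where u_j is the displayed integer vector. Then <v, e_j> = <v, u_j> / sqrt(<u_j, u_j>), so |<v, e_j>|^2 = <v, u_j>^2 / <u_j, u_j>.
Coefficients: <v, e_1> = -8/sqrt(9), <v, e_2> = 22/sqrt(342), <v, e_3> = 6/sqrt(437).
Square and sum: Σ |<v, e_j>|^2 = 198/23.
Compute ||v||^2 = v·v = 10.
Deficit = 10 − 198/23 = 32/23 ≥ 0, confirming Bessel's inequality. (The deficit equals ||v − Σ <v,e_j> e_j||^2, the squared distance from v to span{e_j}.)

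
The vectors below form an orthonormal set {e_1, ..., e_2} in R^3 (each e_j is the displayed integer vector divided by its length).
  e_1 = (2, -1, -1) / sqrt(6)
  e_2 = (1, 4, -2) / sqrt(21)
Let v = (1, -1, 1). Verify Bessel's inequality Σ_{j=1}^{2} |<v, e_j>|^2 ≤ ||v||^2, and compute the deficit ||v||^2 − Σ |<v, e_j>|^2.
Σ |<v, e_j>|^2 = 13/7; ||v||^2 = 3; deficit = 8/7

Write each e_j = u_j / sqrt(<u_j, u_j>) where u_j is the displayed integer vector. Then <v, e_j> = <v, u_j> / sqrt(<u_j, u_j>), so |<v, e_j>|^2 = <v, u_j>^2 / <u_j, u_j>.
Coefficients: <v, e_1> = 2/sqrt(6), <v, e_2> = -5/sqrt(21).
Square and sum: Σ |<v, e_j>|^2 = 13/7.
Compute ||v||^2 = v·v = 3.
Deficit = 3 − 13/7 = 8/7 ≥ 0, confirming Bessel's inequality. (The deficit equals ||v − Σ <v,e_j> e_j||^2, the squared distance from v to span{e_j}.)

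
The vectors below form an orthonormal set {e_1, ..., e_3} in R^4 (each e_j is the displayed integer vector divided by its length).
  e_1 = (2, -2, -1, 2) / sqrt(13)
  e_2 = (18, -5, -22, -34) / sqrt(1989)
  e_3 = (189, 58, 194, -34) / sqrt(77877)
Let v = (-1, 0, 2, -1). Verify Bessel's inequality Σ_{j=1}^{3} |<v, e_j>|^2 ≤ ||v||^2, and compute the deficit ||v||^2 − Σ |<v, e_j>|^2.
Σ |<v, e_j>|^2 = 1965/509; ||v||^2 = 6; deficit = 1089/509

Write each e_j = u_j / sqrt(<u_j, u_j>) where u_j is the displayed integer vector. Then <v, e_j> = <v, u_j> / sqrt(<u_j, u_j>), so |<v, e_j>|^2 = <v, u_j>^2 / <u_j, u_j>.
Coefficients: <v, e_1> = -6/sqrt(13), <v, e_2> = -28/sqrt(1989), <v, e_3> = 233/sqrt(77877).
Square and sum: Σ |<v, e_j>|^2 = 1965/509.
Compute ||v||^2 = v·v = 6.
Deficit = 6 − 1965/509 = 1089/509 ≥ 0, confirming Bessel's inequality. (The deficit equals ||v − Σ <v,e_j> e_j||^2, the squared distance from v to span{e_j}.)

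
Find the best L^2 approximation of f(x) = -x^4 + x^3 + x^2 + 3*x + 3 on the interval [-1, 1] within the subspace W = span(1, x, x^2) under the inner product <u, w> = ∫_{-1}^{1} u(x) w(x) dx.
g(x) = x^2/7 + 18*x/5 + 108/35

The best approximation g ∈ W is the orthogonal projection of f onto W. Writing g = a_0 + a_1 x + a_2 x^2, the coefficients solve the normal equations G · a = b where
  G_{ij} = <φ_i, φ_j> and b_i = <f, φ_i>, with φ_0 = 1, φ_1 = x, φ_2 = x^2.
G =
  [2, 0, 2/3]
  [0, 2/3, 0]
  [2/3, 0, 2/5],
b = (94/15, 12/5, 74/35).
Solving gives a_0 = 108/35, a_1 = 18/5, a_2 = 1/7, so
  g(x) = x^2/7 + 18*x/5 + 108/35.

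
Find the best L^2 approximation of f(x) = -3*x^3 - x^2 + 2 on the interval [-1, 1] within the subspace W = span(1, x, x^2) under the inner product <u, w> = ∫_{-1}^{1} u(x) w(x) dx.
g(x) = -x^2 - 9*x/5 + 2

The best approximation g ∈ W is the orthogonal projection of f onto W. Writing g = a_0 + a_1 x + a_2 x^2, the coefficients solve the normal equations G · a = b where
  G_{ij} = <φ_i, φ_j> and b_i = <f, φ_i>, with φ_0 = 1, φ_1 = x, φ_2 = x^2.
G =
  [2, 0, 2/3]
  [0, 2/3, 0]
  [2/3, 0, 2/5],
b = (10/3, -6/5, 14/15).
Solving gives a_0 = 2, a_1 = -9/5, a_2 = -1, so
  g(x) = -x^2 - 9*x/5 + 2.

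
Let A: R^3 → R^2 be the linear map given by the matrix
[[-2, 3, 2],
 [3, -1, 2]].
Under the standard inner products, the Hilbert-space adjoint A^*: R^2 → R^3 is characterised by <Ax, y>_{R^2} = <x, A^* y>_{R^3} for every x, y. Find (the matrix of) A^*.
A^* = A^T =
[[-2, 3],
 [3, -1],
 [2, 2]]

For real matrices with standard dot products, the defining identity <Ax, y> = <x, A^* y> gives (Ax)^T y = x^T (A^*) y, i.e. x^T A^T y = x^T (A^*) y. Since this holds for all x, y, we must have A^* = A^T. Therefore
A^* =
[[-2, 3],
 [3, -1],
 [2, 2]].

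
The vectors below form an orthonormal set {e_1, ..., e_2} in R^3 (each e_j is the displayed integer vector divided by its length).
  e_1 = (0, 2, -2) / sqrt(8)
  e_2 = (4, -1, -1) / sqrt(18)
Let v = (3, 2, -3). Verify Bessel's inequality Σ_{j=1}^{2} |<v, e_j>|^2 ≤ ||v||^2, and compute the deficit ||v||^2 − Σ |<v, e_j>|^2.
Σ |<v, e_j>|^2 = 197/9; ||v||^2 = 22; deficit = 1/9

Write each e_j = u_j / sqrt(<u_j, u_j>) where u_j is the displayed integer vector. Then <v, e_j> = <v, u_j> / sqrt(<u_j, u_j>), so |<v, e_j>|^2 = <v, u_j>^2 / <u_j, u_j>.
Coefficients: <v, e_1> = 10/sqrt(8), <v, e_2> = 13/sqrt(18).
Square and sum: Σ |<v, e_j>|^2 = 197/9.
Compute ||v||^2 = v·v = 22.
Deficit = 22 − 197/9 = 1/9 ≥ 0, confirming Bessel's inequality. (The deficit equals ||v − Σ <v,e_j> e_j||^2, the squared distance from v to span{e_j}.)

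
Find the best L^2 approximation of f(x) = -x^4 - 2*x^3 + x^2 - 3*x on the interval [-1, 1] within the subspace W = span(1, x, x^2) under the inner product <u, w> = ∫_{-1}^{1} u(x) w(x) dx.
g(x) = x^2/7 - 21*x/5 + 3/35

The best approximation g ∈ W is the orthogonal projection of f onto W. Writing g = a_0 + a_1 x + a_2 x^2, the coefficients solve the normal equations G · a = b where
  G_{ij} = <φ_i, φ_j> and b_i = <f, φ_i>, with φ_0 = 1, φ_1 = x, φ_2 = x^2.
G =
  [2, 0, 2/3]
  [0, 2/3, 0]
  [2/3, 0, 2/5],
b = (4/15, -14/5, 4/35).
Solving gives a_0 = 3/35, a_1 = -21/5, a_2 = 1/7, so
  g(x) = x^2/7 - 21*x/5 + 3/35.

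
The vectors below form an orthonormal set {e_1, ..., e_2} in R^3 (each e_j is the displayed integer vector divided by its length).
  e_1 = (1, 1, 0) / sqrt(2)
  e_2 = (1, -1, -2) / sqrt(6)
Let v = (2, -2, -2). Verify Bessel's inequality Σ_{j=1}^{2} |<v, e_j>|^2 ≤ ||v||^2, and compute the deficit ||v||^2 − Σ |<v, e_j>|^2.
Σ |<v, e_j>|^2 = 32/3; ||v||^2 = 12; deficit = 4/3

Write each e_j = u_j / sqrt(<u_j, u_j>) where u_j is the displayed integer vector. Then <v, e_j> = <v, u_j> / sqrt(<u_j, u_j>), so |<v, e_j>|^2 = <v, u_j>^2 / <u_j, u_j>.
Coefficients: <v, e_1> = 0/sqrt(2), <v, e_2> = 8/sqrt(6).
Square and sum: Σ |<v, e_j>|^2 = 32/3.
Compute ||v||^2 = v·v = 12.
Deficit = 12 − 32/3 = 4/3 ≥ 0, confirming Bessel's inequality. (The deficit equals ||v − Σ <v,e_j> e_j||^2, the squared distance from v to span{e_j}.)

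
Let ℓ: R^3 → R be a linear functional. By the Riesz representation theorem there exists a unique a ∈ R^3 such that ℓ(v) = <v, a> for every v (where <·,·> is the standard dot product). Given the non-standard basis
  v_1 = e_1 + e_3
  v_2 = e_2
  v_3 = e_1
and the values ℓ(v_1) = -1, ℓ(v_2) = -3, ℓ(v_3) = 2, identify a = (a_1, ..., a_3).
a = (2, -3, -3)

Write a = (a_1, ..., a_3) in the standard basis. For each basis vector v_i, ℓ(v_i) = <v_i, a> is a linear equation in the a_j's. Collect the n equations into a matrix system V a = ℓ, where row i of V is v_i (expressed in the standard basis). Since V is invertible (lower-triangular with 1s on the diagonal, up to permutation), solve by back-substitution:
  V =
[[1, 0, 1],
 [0, 1, 0],
 [1, 0, 0]]
  V a = (-1, -3, 2)
Solving gives a = (2, -3, -3).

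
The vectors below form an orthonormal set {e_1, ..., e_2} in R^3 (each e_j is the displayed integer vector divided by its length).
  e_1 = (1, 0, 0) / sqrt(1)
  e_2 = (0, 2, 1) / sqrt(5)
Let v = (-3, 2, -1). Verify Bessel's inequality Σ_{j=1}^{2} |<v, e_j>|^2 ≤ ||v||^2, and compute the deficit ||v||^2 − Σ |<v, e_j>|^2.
Σ |<v, e_j>|^2 = 54/5; ||v||^2 = 14; deficit = 16/5

Write each e_j = u_j / sqrt(<u_j, u_j>) where u_j is the displayed integer vector. Then <v, e_j> = <v, u_j> / sqrt(<u_j, u_j>), so |<v, e_j>|^2 = <v, u_j>^2 / <u_j, u_j>.
Coefficients: <v, e_1> = -3/sqrt(1), <v, e_2> = 3/sqrt(5).
Square and sum: Σ |<v, e_j>|^2 = 54/5.
Compute ||v||^2 = v·v = 14.
Deficit = 14 − 54/5 = 16/5 ≥ 0, confirming Bessel's inequality. (The deficit equals ||v − Σ <v,e_j> e_j||^2, the squared distance from v to span{e_j}.)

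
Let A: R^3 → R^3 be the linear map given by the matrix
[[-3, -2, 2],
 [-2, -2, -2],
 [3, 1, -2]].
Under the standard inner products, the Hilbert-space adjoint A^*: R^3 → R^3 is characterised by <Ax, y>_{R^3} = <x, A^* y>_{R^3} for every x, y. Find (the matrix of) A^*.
A^* = A^T =
[[-3, -2, 3],
 [-2, -2, 1],
 [2, -2, -2]]

For real matrices with standard dot products, the defining identity <Ax, y> = <x, A^* y> gives (Ax)^T y = x^T (A^*) y, i.e. x^T A^T y = x^T (A^*) y. Since this holds for all x, y, we must have A^* = A^T. Therefore
A^* =
[[-3, -2, 3],
 [-2, -2, 1],
 [2, -2, -2]].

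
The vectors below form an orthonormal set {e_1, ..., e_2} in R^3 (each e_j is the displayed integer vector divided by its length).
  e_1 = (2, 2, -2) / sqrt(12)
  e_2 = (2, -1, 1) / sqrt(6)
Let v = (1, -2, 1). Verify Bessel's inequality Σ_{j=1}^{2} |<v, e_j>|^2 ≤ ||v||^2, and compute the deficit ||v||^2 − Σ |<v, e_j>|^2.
Σ |<v, e_j>|^2 = 11/2; ||v||^2 = 6; deficit = 1/2

Write each e_j = u_j / sqrt(<u_j, u_j>) where u_j is the displayed integer vector. Then <v, e_j> = <v, u_j> / sqrt(<u_j, u_j>), so |<v, e_j>|^2 = <v, u_j>^2 / <u_j, u_j>.
Coefficients: <v, e_1> = -4/sqrt(12), <v, e_2> = 5/sqrt(6).
Square and sum: Σ |<v, e_j>|^2 = 11/2.
Compute ||v||^2 = v·v = 6.
Deficit = 6 − 11/2 = 1/2 ≥ 0, confirming Bessel's inequality. (The deficit equals ||v − Σ <v,e_j> e_j||^2, the squared distance from v to span{e_j}.)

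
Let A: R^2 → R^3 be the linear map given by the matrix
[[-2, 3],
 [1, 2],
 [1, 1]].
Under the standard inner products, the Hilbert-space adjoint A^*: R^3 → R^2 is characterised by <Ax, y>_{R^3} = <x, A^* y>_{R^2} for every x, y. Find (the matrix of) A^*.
A^* = A^T =
[[-2, 1, 1],
 [3, 2, 1]]

For real matrices with standard dot products, the defining identity <Ax, y> = <x, A^* y> gives (Ax)^T y = x^T (A^*) y, i.e. x^T A^T y = x^T (A^*) y. Since this holds for all x, y, we must have A^* = A^T. Therefore
A^* =
[[-2, 1, 1],
 [3, 2, 1]].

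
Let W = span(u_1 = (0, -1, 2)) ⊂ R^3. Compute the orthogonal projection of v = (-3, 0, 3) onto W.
proj_W(v) = (0, -6/5, 12/5)

Set up U = [u_1 | ... | u_1] ∈ R^(3×1). The projector onto W = col(U) is P = U (U^T U)^(-1) U^T.
Compute U^T U =
  [5],
and U^T v = (6).
Solve U^T U · c = U^T v for the coefficients: c = (6/5). The projection is proj_W(v) = U c.
Check: (v - proj_W(v)) · u_1 = 0  (should be 0).
Result: proj_W(v) = (0, -6/5, 12/5).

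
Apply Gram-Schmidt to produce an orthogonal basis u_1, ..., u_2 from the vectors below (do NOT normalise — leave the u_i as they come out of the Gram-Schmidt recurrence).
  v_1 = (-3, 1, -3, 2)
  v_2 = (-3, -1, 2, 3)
Orthogonal basis:
  u_1 = (-3, 1, -3, 2)
  u_2 = (-45/23, -31/23, 70/23, 53/23)

Apply the Gram-Schmidt recurrence
  u_1 = v_1
  u_i = v_i − Σ_{j<i} ((v_i · u_j) / (u_j · u_j)) · u_j.

Step by step this gives:
  u_1 = (-3, 1, -3, 2)
  u_2 = (-45/23, -31/23, 70/23, 53/23)

Orthogonality check:
  u_2 · u_1 = 0 (should be 0)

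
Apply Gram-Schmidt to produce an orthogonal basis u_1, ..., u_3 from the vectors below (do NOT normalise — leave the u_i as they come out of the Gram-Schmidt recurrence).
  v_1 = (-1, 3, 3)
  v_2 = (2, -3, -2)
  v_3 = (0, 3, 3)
Orthogonal basis:
  u_1 = (-1, 3, 3)
  u_2 = (21/19, -6/19, 13/19)
  u_3 = (9/34, 6/17, -9/34)

Apply the Gram-Schmidt recurrence
  u_1 = v_1
  u_i = v_i − Σ_{j<i} ((v_i · u_j) / (u_j · u_j)) · u_j.

Step by step this gives:
  u_1 = (-1, 3, 3)
  u_2 = (21/19, -6/19, 13/19)
  u_3 = (9/34, 6/17, -9/34)

Orthogonality check:
  u_2 · u_1 = 0 (should be 0)
  u_3 · u_1 = 0 (should be 0)
  u_3 · u_2 = 0 (should be 0)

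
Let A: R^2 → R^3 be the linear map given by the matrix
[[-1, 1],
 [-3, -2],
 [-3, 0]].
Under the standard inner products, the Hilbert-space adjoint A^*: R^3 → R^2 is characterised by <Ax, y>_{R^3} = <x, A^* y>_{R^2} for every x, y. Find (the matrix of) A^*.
A^* = A^T =
[[-1, -3, -3],
 [1, -2, 0]]

For real matrices with standard dot products, the defining identity <Ax, y> = <x, A^* y> gives (Ax)^T y = x^T (A^*) y, i.e. x^T A^T y = x^T (A^*) y. Since this holds for all x, y, we must have A^* = A^T. Therefore
A^* =
[[-1, -3, -3],
 [1, -2, 0]].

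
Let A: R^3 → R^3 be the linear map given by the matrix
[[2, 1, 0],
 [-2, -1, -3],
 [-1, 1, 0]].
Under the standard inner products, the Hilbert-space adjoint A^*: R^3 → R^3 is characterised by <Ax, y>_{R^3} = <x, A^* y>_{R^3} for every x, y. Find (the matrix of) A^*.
A^* = A^T =
[[2, -2, -1],
 [1, -1, 1],
 [0, -3, 0]]

For real matrices with standard dot products, the defining identity <Ax, y> = <x, A^* y> gives (Ax)^T y = x^T (A^*) y, i.e. x^T A^T y = x^T (A^*) y. Since this holds for all x, y, we must have A^* = A^T. Therefore
A^* =
[[2, -2, -1],
 [1, -1, 1],
 [0, -3, 0]].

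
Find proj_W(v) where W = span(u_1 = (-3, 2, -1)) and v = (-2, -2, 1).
proj_W(v) = (-3/14, 1/7, -1/14)

Set up U = [u_1 | ... | u_1] ∈ R^(3×1). The projector onto W = col(U) is P = U (U^T U)^(-1) U^T.
Compute U^T U =
  [14],
and U^T v = (1).
Solve U^T U · c = U^T v for the coefficients: c = (1/14). The projection is proj_W(v) = U c.
Check: (v - proj_W(v)) · u_1 = 0  (should be 0).
Result: proj_W(v) = (-3/14, 1/7, -1/14).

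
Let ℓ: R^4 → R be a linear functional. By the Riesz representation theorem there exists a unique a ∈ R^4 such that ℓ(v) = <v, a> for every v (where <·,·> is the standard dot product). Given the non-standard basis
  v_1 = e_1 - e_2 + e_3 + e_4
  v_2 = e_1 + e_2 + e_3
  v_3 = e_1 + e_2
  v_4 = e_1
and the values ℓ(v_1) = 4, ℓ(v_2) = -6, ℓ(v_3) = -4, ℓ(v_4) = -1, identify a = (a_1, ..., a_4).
a = (-1, -3, -2, 4)

Write a = (a_1, ..., a_4) in the standard basis. For each basis vector v_i, ℓ(v_i) = <v_i, a> is a linear equation in the a_j's. Collect the n equations into a matrix system V a = ℓ, where row i of V is v_i (expressed in the standard basis). Since V is invertible (lower-triangular with 1s on the diagonal, up to permutation), solve by back-substitution:
  V =
[[1, -1, 1, 1],
 [1, 1, 1, 0],
 [1, 1, 0, 0],
 [1, 0, 0, 0]]
  V a = (4, -6, -4, -1)
Solving gives a = (-1, -3, -2, 4).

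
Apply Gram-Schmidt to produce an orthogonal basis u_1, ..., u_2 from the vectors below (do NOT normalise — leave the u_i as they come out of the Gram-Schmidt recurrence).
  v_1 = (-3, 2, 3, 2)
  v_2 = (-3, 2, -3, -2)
Orthogonal basis:
  u_1 = (-3, 2, 3, 2)
  u_2 = (-3, 2, -3, -2)

Apply the Gram-Schmidt recurrence
  u_1 = v_1
  u_i = v_i − Σ_{j<i} ((v_i · u_j) / (u_j · u_j)) · u_j.

Step by step this gives:
  u_1 = (-3, 2, 3, 2)
  u_2 = (-3, 2, -3, -2)

Orthogonality check:
  u_2 · u_1 = 0 (should be 0)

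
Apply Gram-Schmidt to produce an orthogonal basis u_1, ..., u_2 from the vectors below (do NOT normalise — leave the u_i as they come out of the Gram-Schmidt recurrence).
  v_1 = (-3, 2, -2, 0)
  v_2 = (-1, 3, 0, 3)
Orthogonal basis:
  u_1 = (-3, 2, -2, 0)
  u_2 = (10/17, 33/17, 18/17, 3)

Apply the Gram-Schmidt recurrence
  u_1 = v_1
  u_i = v_i − Σ_{j<i} ((v_i · u_j) / (u_j · u_j)) · u_j.

Step by step this gives:
  u_1 = (-3, 2, -2, 0)
  u_2 = (10/17, 33/17, 18/17, 3)

Orthogonality check:
  u_2 · u_1 = 0 (should be 0)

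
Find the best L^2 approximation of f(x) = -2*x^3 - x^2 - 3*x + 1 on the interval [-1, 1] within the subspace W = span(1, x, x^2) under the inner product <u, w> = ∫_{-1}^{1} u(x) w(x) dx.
g(x) = -x^2 - 21*x/5 + 1

The best approximation g ∈ W is the orthogonal projection of f onto W. Writing g = a_0 + a_1 x + a_2 x^2, the coefficients solve the normal equations G · a = b where
  G_{ij} = <φ_i, φ_j> and b_i = <f, φ_i>, with φ_0 = 1, φ_1 = x, φ_2 = x^2.
G =
  [2, 0, 2/3]
  [0, 2/3, 0]
  [2/3, 0, 2/5],
b = (4/3, -14/5, 4/15).
Solving gives a_0 = 1, a_1 = -21/5, a_2 = -1, so
  g(x) = -x^2 - 21*x/5 + 1.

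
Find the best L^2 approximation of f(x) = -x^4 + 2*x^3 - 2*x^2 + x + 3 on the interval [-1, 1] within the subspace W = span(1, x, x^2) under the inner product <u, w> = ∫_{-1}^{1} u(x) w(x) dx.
g(x) = -20*x^2/7 + 11*x/5 + 108/35

The best approximation g ∈ W is the orthogonal projection of f onto W. Writing g = a_0 + a_1 x + a_2 x^2, the coefficients solve the normal equations G · a = b where
  G_{ij} = <φ_i, φ_j> and b_i = <f, φ_i>, with φ_0 = 1, φ_1 = x, φ_2 = x^2.
G =
  [2, 0, 2/3]
  [0, 2/3, 0]
  [2/3, 0, 2/5],
b = (64/15, 22/15, 32/35).
Solving gives a_0 = 108/35, a_1 = 11/5, a_2 = -20/7, so
  g(x) = -20*x^2/7 + 11*x/5 + 108/35.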